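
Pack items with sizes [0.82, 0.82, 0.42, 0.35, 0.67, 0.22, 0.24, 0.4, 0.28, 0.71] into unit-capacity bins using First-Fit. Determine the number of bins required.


Place items sequentially using First-Fit:
  Item 0.82 -> new Bin 1
  Item 0.82 -> new Bin 2
  Item 0.42 -> new Bin 3
  Item 0.35 -> Bin 3 (now 0.77)
  Item 0.67 -> new Bin 4
  Item 0.22 -> Bin 3 (now 0.99)
  Item 0.24 -> Bin 4 (now 0.91)
  Item 0.4 -> new Bin 5
  Item 0.28 -> Bin 5 (now 0.68)
  Item 0.71 -> new Bin 6
Total bins used = 6

6


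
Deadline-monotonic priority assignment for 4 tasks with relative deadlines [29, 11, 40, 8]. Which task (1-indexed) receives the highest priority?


Sort tasks by relative deadline (ascending):
  Task 4: deadline = 8
  Task 2: deadline = 11
  Task 1: deadline = 29
  Task 3: deadline = 40
Priority order (highest first): [4, 2, 1, 3]
Highest priority task = 4

4


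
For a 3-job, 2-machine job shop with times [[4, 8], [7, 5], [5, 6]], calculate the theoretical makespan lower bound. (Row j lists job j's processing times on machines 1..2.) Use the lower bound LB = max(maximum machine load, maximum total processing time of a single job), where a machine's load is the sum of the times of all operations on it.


Machine loads:
  Machine 1: 4 + 7 + 5 = 16
  Machine 2: 8 + 5 + 6 = 19
Max machine load = 19
Job totals:
  Job 1: 12
  Job 2: 12
  Job 3: 11
Max job total = 12
Lower bound = max(19, 12) = 19

19


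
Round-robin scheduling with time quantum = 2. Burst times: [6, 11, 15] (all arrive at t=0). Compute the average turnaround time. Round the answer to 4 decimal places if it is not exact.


Time quantum = 2
Execution trace:
  J1 runs 2 units, time = 2
  J2 runs 2 units, time = 4
  J3 runs 2 units, time = 6
  J1 runs 2 units, time = 8
  J2 runs 2 units, time = 10
  J3 runs 2 units, time = 12
  J1 runs 2 units, time = 14
  J2 runs 2 units, time = 16
  J3 runs 2 units, time = 18
  J2 runs 2 units, time = 20
  J3 runs 2 units, time = 22
  J2 runs 2 units, time = 24
  J3 runs 2 units, time = 26
  J2 runs 1 units, time = 27
  J3 runs 2 units, time = 29
  J3 runs 2 units, time = 31
  J3 runs 1 units, time = 32
Finish times: [14, 27, 32]
Average turnaround = 73/3 = 24.3333

24.3333


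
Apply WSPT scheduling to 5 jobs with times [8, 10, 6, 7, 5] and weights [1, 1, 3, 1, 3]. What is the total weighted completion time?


Compute p/w ratios and sort ascending (WSPT): [(5, 3), (6, 3), (7, 1), (8, 1), (10, 1)]
Compute weighted completion times:
  Job (p=5,w=3): C=5, w*C=3*5=15
  Job (p=6,w=3): C=11, w*C=3*11=33
  Job (p=7,w=1): C=18, w*C=1*18=18
  Job (p=8,w=1): C=26, w*C=1*26=26
  Job (p=10,w=1): C=36, w*C=1*36=36
Total weighted completion time = 128

128


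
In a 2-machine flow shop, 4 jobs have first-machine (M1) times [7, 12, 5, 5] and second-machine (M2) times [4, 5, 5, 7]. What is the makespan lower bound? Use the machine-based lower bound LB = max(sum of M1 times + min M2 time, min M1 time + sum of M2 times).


LB1 = sum(M1 times) + min(M2 times) = 29 + 4 = 33
LB2 = min(M1 times) + sum(M2 times) = 5 + 21 = 26
Lower bound = max(LB1, LB2) = max(33, 26) = 33

33


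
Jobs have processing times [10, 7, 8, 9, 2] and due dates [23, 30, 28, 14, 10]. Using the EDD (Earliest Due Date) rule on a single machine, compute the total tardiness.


Sort by due date (EDD order): [(2, 10), (9, 14), (10, 23), (8, 28), (7, 30)]
Compute completion times and tardiness:
  Job 1: p=2, d=10, C=2, tardiness=max(0,2-10)=0
  Job 2: p=9, d=14, C=11, tardiness=max(0,11-14)=0
  Job 3: p=10, d=23, C=21, tardiness=max(0,21-23)=0
  Job 4: p=8, d=28, C=29, tardiness=max(0,29-28)=1
  Job 5: p=7, d=30, C=36, tardiness=max(0,36-30)=6
Total tardiness = 7

7


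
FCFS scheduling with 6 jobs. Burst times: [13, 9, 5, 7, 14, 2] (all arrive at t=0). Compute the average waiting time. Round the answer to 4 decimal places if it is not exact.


FCFS order (as given): [13, 9, 5, 7, 14, 2]
Waiting times:
  Job 1: wait = 0
  Job 2: wait = 13
  Job 3: wait = 22
  Job 4: wait = 27
  Job 5: wait = 34
  Job 6: wait = 48
Sum of waiting times = 144
Average waiting time = 144/6 = 24.0

24.0


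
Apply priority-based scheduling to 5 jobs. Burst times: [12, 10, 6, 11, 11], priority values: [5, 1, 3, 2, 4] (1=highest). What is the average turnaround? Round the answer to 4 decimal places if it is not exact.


Sort by priority (ascending = highest first):
Order: [(1, 10), (2, 11), (3, 6), (4, 11), (5, 12)]
Completion times:
  Priority 1, burst=10, C=10
  Priority 2, burst=11, C=21
  Priority 3, burst=6, C=27
  Priority 4, burst=11, C=38
  Priority 5, burst=12, C=50
Average turnaround = 146/5 = 29.2

29.2


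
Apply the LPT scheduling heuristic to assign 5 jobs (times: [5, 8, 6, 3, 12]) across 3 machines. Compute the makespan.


Sort jobs in decreasing order (LPT): [12, 8, 6, 5, 3]
Assign each job to the least loaded machine:
  Machine 1: jobs [12], load = 12
  Machine 2: jobs [8, 3], load = 11
  Machine 3: jobs [6, 5], load = 11
Makespan = max load = 12

12


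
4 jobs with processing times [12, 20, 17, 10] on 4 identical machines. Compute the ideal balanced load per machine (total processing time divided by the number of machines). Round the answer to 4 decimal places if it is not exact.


Total processing time = 12 + 20 + 17 + 10 = 59
Number of machines = 4
Ideal balanced load = 59 / 4 = 14.75

14.75


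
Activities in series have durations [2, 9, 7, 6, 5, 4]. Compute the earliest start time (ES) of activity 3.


Activity 3 starts after activities 1 through 2 complete.
Predecessor durations: [2, 9]
ES = 2 + 9 = 11

11


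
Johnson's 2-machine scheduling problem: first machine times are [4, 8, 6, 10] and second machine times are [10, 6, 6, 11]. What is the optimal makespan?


Apply Johnson's rule:
  Group 1 (a <= b): [(1, 4, 10), (3, 6, 6), (4, 10, 11)]
  Group 2 (a > b): [(2, 8, 6)]
Optimal job order: [1, 3, 4, 2]
Schedule:
  Job 1: M1 done at 4, M2 done at 14
  Job 3: M1 done at 10, M2 done at 20
  Job 4: M1 done at 20, M2 done at 31
  Job 2: M1 done at 28, M2 done at 37
Makespan = 37

37


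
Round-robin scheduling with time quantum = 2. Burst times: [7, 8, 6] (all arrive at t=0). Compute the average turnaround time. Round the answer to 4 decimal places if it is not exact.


Time quantum = 2
Execution trace:
  J1 runs 2 units, time = 2
  J2 runs 2 units, time = 4
  J3 runs 2 units, time = 6
  J1 runs 2 units, time = 8
  J2 runs 2 units, time = 10
  J3 runs 2 units, time = 12
  J1 runs 2 units, time = 14
  J2 runs 2 units, time = 16
  J3 runs 2 units, time = 18
  J1 runs 1 units, time = 19
  J2 runs 2 units, time = 21
Finish times: [19, 21, 18]
Average turnaround = 58/3 = 19.3333

19.3333


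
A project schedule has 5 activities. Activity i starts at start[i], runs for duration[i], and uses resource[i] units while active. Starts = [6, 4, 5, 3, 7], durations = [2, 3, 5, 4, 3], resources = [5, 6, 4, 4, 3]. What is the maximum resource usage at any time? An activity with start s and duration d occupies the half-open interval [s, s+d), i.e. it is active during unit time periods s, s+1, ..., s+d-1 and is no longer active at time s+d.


Each activity i is active on [start_i, start_i + duration_i).
Compute total resource usage per time slot:
  t=0: active resources = [], total = 0
  t=1: active resources = [], total = 0
  t=2: active resources = [], total = 0
  t=3: active resources = [4], total = 4
  t=4: active resources = [6, 4], total = 10
  t=5: active resources = [6, 4, 4], total = 14
  t=6: active resources = [5, 6, 4, 4], total = 19
  t=7: active resources = [5, 4, 3], total = 12
  t=8: active resources = [4, 3], total = 7
  t=9: active resources = [4, 3], total = 7
Peak resource demand = 19

19


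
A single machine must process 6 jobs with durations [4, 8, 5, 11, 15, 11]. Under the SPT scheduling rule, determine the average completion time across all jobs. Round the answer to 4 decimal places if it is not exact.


Sort jobs by processing time (SPT order): [4, 5, 8, 11, 11, 15]
Compute completion times sequentially:
  Job 1: processing = 4, completes at 4
  Job 2: processing = 5, completes at 9
  Job 3: processing = 8, completes at 17
  Job 4: processing = 11, completes at 28
  Job 5: processing = 11, completes at 39
  Job 6: processing = 15, completes at 54
Sum of completion times = 151
Average completion time = 151/6 = 25.1667

25.1667


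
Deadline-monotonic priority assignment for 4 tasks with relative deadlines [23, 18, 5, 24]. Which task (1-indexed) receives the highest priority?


Sort tasks by relative deadline (ascending):
  Task 3: deadline = 5
  Task 2: deadline = 18
  Task 1: deadline = 23
  Task 4: deadline = 24
Priority order (highest first): [3, 2, 1, 4]
Highest priority task = 3

3


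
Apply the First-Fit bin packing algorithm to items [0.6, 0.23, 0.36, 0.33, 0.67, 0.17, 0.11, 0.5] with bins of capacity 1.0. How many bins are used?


Place items sequentially using First-Fit:
  Item 0.6 -> new Bin 1
  Item 0.23 -> Bin 1 (now 0.83)
  Item 0.36 -> new Bin 2
  Item 0.33 -> Bin 2 (now 0.69)
  Item 0.67 -> new Bin 3
  Item 0.17 -> Bin 1 (now 1.0)
  Item 0.11 -> Bin 2 (now 0.8)
  Item 0.5 -> new Bin 4
Total bins used = 4

4


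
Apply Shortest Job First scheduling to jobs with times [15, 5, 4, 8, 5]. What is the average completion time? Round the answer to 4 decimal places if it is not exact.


SJF order (ascending): [4, 5, 5, 8, 15]
Completion times:
  Job 1: burst=4, C=4
  Job 2: burst=5, C=9
  Job 3: burst=5, C=14
  Job 4: burst=8, C=22
  Job 5: burst=15, C=37
Average completion = 86/5 = 17.2

17.2


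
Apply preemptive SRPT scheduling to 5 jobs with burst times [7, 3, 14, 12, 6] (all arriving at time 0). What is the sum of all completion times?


Since all jobs arrive at t=0, SRPT equals SPT ordering.
SPT order: [3, 6, 7, 12, 14]
Completion times:
  Job 1: p=3, C=3
  Job 2: p=6, C=9
  Job 3: p=7, C=16
  Job 4: p=12, C=28
  Job 5: p=14, C=42
Total completion time = 3 + 9 + 16 + 28 + 42 = 98

98


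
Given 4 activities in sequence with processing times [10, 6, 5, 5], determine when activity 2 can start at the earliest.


Activity 2 starts after activities 1 through 1 complete.
Predecessor durations: [10]
ES = 10 = 10

10


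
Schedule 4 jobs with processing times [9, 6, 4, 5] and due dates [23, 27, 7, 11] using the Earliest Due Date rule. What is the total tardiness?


Sort by due date (EDD order): [(4, 7), (5, 11), (9, 23), (6, 27)]
Compute completion times and tardiness:
  Job 1: p=4, d=7, C=4, tardiness=max(0,4-7)=0
  Job 2: p=5, d=11, C=9, tardiness=max(0,9-11)=0
  Job 3: p=9, d=23, C=18, tardiness=max(0,18-23)=0
  Job 4: p=6, d=27, C=24, tardiness=max(0,24-27)=0
Total tardiness = 0

0


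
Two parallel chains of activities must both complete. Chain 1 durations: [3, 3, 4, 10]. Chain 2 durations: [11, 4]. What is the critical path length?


Path A total = 3 + 3 + 4 + 10 = 20
Path B total = 11 + 4 = 15
Critical path = longest path = max(20, 15) = 20

20


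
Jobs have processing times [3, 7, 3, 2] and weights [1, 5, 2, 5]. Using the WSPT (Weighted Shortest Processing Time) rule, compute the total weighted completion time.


Compute p/w ratios and sort ascending (WSPT): [(2, 5), (7, 5), (3, 2), (3, 1)]
Compute weighted completion times:
  Job (p=2,w=5): C=2, w*C=5*2=10
  Job (p=7,w=5): C=9, w*C=5*9=45
  Job (p=3,w=2): C=12, w*C=2*12=24
  Job (p=3,w=1): C=15, w*C=1*15=15
Total weighted completion time = 94

94


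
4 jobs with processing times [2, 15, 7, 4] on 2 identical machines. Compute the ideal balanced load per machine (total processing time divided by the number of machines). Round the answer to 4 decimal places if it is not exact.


Total processing time = 2 + 15 + 7 + 4 = 28
Number of machines = 2
Ideal balanced load = 28 / 2 = 14.0

14.0


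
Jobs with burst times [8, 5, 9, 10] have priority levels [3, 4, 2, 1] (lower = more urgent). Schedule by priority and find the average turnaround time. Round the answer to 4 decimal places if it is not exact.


Sort by priority (ascending = highest first):
Order: [(1, 10), (2, 9), (3, 8), (4, 5)]
Completion times:
  Priority 1, burst=10, C=10
  Priority 2, burst=9, C=19
  Priority 3, burst=8, C=27
  Priority 4, burst=5, C=32
Average turnaround = 88/4 = 22.0

22.0


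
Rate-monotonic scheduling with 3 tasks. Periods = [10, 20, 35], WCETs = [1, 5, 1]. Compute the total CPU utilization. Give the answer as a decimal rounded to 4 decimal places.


Compute individual utilizations (exact fractions):
  Task 1: C/T = 1/10 (approx. 0.1)
  Task 2: C/T = 5/20 = 1/4 (approx. 0.25)
  Task 3: C/T = 1/35 (approx. 0.0286)
Total utilization U = 1/10 + 1/4 + 1/35 = 53/140
Rounded to 4 decimal places: U = 0.3786
RM (Liu & Layland) bound for 3 tasks = 0.779763; compare with U = 53/140 (approx. 0.378571)
U <= bound, so schedulable by RM sufficient condition.

0.3786


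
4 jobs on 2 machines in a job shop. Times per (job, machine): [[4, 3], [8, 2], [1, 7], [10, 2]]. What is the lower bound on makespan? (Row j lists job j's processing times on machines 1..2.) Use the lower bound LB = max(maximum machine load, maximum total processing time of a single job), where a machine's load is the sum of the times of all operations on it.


Machine loads:
  Machine 1: 4 + 8 + 1 + 10 = 23
  Machine 2: 3 + 2 + 7 + 2 = 14
Max machine load = 23
Job totals:
  Job 1: 7
  Job 2: 10
  Job 3: 8
  Job 4: 12
Max job total = 12
Lower bound = max(23, 12) = 23

23


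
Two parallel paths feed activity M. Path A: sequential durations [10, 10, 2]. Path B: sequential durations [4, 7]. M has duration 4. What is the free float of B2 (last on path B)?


ES(B2) = sum of predecessors on chain B = 4
EF(B2) = ES + duration = 4 + 7 = 11
Successor of B2 is M. ES(M) = max(sum(A), sum(B)) = max(22, 11) = 22
Free float = ES(successor) - EF(current) = 22 - 11 = 11

11


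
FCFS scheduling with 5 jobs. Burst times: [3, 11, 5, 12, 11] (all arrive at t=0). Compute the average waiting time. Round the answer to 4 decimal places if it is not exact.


FCFS order (as given): [3, 11, 5, 12, 11]
Waiting times:
  Job 1: wait = 0
  Job 2: wait = 3
  Job 3: wait = 14
  Job 4: wait = 19
  Job 5: wait = 31
Sum of waiting times = 67
Average waiting time = 67/5 = 13.4

13.4


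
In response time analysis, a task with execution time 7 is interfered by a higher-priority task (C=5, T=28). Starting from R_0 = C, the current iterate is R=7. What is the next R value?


R_next = C + ceil(R_prev / T_hp) * C_hp
ceil(7 / 28) = ceil(0.25) = 1
Interference = 1 * 5 = 5
R_next = 7 + 5 = 12

12


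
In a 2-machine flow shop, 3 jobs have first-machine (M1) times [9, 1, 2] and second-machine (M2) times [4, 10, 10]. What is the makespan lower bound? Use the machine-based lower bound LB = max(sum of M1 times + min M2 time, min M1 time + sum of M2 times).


LB1 = sum(M1 times) + min(M2 times) = 12 + 4 = 16
LB2 = min(M1 times) + sum(M2 times) = 1 + 24 = 25
Lower bound = max(LB1, LB2) = max(16, 25) = 25

25


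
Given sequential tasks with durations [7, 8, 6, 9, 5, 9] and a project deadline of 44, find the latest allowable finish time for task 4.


LF(activity 4) = deadline - sum of successor durations
Successors: activities 5 through 6 with durations [5, 9]
Sum of successor durations = 14
LF = 44 - 14 = 30

30


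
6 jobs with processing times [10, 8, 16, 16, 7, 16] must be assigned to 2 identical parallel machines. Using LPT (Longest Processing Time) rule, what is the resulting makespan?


Sort jobs in decreasing order (LPT): [16, 16, 16, 10, 8, 7]
Assign each job to the least loaded machine:
  Machine 1: jobs [16, 16, 7], load = 39
  Machine 2: jobs [16, 10, 8], load = 34
Makespan = max load = 39

39


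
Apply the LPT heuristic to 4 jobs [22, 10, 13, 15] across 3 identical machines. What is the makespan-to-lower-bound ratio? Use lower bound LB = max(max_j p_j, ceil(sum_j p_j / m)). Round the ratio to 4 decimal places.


LPT order: [22, 15, 13, 10]
Machine loads after assignment: [22, 15, 23]
LPT makespan = 23
Lower bound = max(max_job, ceil(total/3)) = max(22, 20) = 22
Ratio = 23 / 22 = 1.0455

1.0455


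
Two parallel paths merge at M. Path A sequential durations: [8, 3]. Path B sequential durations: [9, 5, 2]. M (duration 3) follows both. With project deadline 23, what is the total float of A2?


Forward pass: ES(A2) = sum of predecessors on chain A = 8
EF = ES + duration = 8 + 3 = 11
Backward pass: LF(M) = deadline = 23; LS(M) = 23 - 3 = 20
LF(A2) = LS(M) - sum(successors on chain A) = 20 - 0 = 20
LS = LF - duration = 20 - 3 = 17
Total float = LS - ES = 17 - 8 = 9

9


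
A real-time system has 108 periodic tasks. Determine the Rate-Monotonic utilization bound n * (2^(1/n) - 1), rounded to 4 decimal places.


Compute 2^(1/108) = 1.0064386691
Subtract 1: 1.0064386691 - 1 = 0.0064386691
Multiply by n: 108 * 0.0064386691 = 0.6953762628
Round to 4 dp: 0.6954

0.6954


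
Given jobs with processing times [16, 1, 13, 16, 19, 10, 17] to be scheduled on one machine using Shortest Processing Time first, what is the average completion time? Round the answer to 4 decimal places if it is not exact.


Sort jobs by processing time (SPT order): [1, 10, 13, 16, 16, 17, 19]
Compute completion times sequentially:
  Job 1: processing = 1, completes at 1
  Job 2: processing = 10, completes at 11
  Job 3: processing = 13, completes at 24
  Job 4: processing = 16, completes at 40
  Job 5: processing = 16, completes at 56
  Job 6: processing = 17, completes at 73
  Job 7: processing = 19, completes at 92
Sum of completion times = 297
Average completion time = 297/7 = 42.4286

42.4286


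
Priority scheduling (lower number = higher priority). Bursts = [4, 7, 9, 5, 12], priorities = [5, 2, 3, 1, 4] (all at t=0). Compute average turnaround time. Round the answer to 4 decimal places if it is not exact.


Sort by priority (ascending = highest first):
Order: [(1, 5), (2, 7), (3, 9), (4, 12), (5, 4)]
Completion times:
  Priority 1, burst=5, C=5
  Priority 2, burst=7, C=12
  Priority 3, burst=9, C=21
  Priority 4, burst=12, C=33
  Priority 5, burst=4, C=37
Average turnaround = 108/5 = 21.6

21.6


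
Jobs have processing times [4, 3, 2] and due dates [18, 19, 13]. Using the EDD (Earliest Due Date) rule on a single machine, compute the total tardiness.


Sort by due date (EDD order): [(2, 13), (4, 18), (3, 19)]
Compute completion times and tardiness:
  Job 1: p=2, d=13, C=2, tardiness=max(0,2-13)=0
  Job 2: p=4, d=18, C=6, tardiness=max(0,6-18)=0
  Job 3: p=3, d=19, C=9, tardiness=max(0,9-19)=0
Total tardiness = 0

0


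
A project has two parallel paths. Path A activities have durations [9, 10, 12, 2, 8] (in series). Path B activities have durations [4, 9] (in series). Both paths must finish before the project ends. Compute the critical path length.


Path A total = 9 + 10 + 12 + 2 + 8 = 41
Path B total = 4 + 9 = 13
Critical path = longest path = max(41, 13) = 41

41


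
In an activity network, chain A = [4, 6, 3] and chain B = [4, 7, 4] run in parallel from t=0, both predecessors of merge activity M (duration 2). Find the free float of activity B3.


ES(B3) = sum of predecessors on chain B = 11
EF(B3) = ES + duration = 11 + 4 = 15
Successor of B3 is M. ES(M) = max(sum(A), sum(B)) = max(13, 15) = 15
Free float = ES(successor) - EF(current) = 15 - 15 = 0

0


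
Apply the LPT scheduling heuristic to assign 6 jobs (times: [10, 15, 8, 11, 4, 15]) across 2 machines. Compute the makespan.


Sort jobs in decreasing order (LPT): [15, 15, 11, 10, 8, 4]
Assign each job to the least loaded machine:
  Machine 1: jobs [15, 11, 4], load = 30
  Machine 2: jobs [15, 10, 8], load = 33
Makespan = max load = 33

33


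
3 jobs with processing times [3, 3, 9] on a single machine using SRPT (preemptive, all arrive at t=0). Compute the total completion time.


Since all jobs arrive at t=0, SRPT equals SPT ordering.
SPT order: [3, 3, 9]
Completion times:
  Job 1: p=3, C=3
  Job 2: p=3, C=6
  Job 3: p=9, C=15
Total completion time = 3 + 6 + 15 = 24

24


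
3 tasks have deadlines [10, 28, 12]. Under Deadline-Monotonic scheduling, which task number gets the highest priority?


Sort tasks by relative deadline (ascending):
  Task 1: deadline = 10
  Task 3: deadline = 12
  Task 2: deadline = 28
Priority order (highest first): [1, 3, 2]
Highest priority task = 1

1


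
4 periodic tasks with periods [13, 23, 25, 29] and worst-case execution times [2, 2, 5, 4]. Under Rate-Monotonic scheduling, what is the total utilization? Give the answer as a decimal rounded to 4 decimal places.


Compute individual utilizations (exact fractions):
  Task 1: C/T = 2/13 (approx. 0.1538)
  Task 2: C/T = 2/23 (approx. 0.087)
  Task 3: C/T = 5/25 = 1/5 (approx. 0.2)
  Task 4: C/T = 4/29 (approx. 0.1379)
Total utilization U = 2/13 + 2/23 + 1/5 + 4/29 = 25091/43355
Rounded to 4 decimal places: U = 0.5787
RM (Liu & Layland) bound for 4 tasks = 0.756828; compare with U = 25091/43355 (approx. 0.578734)
U <= bound, so schedulable by RM sufficient condition.

0.5787


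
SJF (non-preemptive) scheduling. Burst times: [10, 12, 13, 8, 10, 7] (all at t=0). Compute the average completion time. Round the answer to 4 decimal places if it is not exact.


SJF order (ascending): [7, 8, 10, 10, 12, 13]
Completion times:
  Job 1: burst=7, C=7
  Job 2: burst=8, C=15
  Job 3: burst=10, C=25
  Job 4: burst=10, C=35
  Job 5: burst=12, C=47
  Job 6: burst=13, C=60
Average completion = 189/6 = 31.5

31.5


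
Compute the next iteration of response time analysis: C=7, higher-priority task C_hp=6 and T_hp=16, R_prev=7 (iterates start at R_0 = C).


R_next = C + ceil(R_prev / T_hp) * C_hp
ceil(7 / 16) = ceil(0.4375) = 1
Interference = 1 * 6 = 6
R_next = 7 + 6 = 13

13


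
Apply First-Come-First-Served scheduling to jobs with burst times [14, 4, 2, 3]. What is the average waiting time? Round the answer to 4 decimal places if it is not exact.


FCFS order (as given): [14, 4, 2, 3]
Waiting times:
  Job 1: wait = 0
  Job 2: wait = 14
  Job 3: wait = 18
  Job 4: wait = 20
Sum of waiting times = 52
Average waiting time = 52/4 = 13.0

13.0


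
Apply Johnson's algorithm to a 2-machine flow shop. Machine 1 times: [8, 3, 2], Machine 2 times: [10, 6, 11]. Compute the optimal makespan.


Apply Johnson's rule:
  Group 1 (a <= b): [(3, 2, 11), (2, 3, 6), (1, 8, 10)]
  Group 2 (a > b): []
Optimal job order: [3, 2, 1]
Schedule:
  Job 3: M1 done at 2, M2 done at 13
  Job 2: M1 done at 5, M2 done at 19
  Job 1: M1 done at 13, M2 done at 29
Makespan = 29

29


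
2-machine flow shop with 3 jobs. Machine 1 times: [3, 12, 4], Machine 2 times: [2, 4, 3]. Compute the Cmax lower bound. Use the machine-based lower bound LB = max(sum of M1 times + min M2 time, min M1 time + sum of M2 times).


LB1 = sum(M1 times) + min(M2 times) = 19 + 2 = 21
LB2 = min(M1 times) + sum(M2 times) = 3 + 9 = 12
Lower bound = max(LB1, LB2) = max(21, 12) = 21

21


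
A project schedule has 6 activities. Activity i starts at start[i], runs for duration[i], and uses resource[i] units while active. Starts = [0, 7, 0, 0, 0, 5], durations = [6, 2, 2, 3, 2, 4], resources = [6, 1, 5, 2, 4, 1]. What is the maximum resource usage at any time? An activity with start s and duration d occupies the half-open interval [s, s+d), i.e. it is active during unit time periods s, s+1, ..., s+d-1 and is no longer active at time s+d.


Each activity i is active on [start_i, start_i + duration_i).
Compute total resource usage per time slot:
  t=0: active resources = [6, 5, 2, 4], total = 17
  t=1: active resources = [6, 5, 2, 4], total = 17
  t=2: active resources = [6, 2], total = 8
  t=3: active resources = [6], total = 6
  t=4: active resources = [6], total = 6
  t=5: active resources = [6, 1], total = 7
  t=6: active resources = [1], total = 1
  t=7: active resources = [1, 1], total = 2
  t=8: active resources = [1, 1], total = 2
Peak resource demand = 17

17


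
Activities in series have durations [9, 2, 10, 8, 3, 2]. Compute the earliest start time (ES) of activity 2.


Activity 2 starts after activities 1 through 1 complete.
Predecessor durations: [9]
ES = 9 = 9

9


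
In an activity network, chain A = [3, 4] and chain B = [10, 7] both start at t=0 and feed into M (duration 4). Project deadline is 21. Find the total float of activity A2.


Forward pass: ES(A2) = sum of predecessors on chain A = 3
EF = ES + duration = 3 + 4 = 7
Backward pass: LF(M) = deadline = 21; LS(M) = 21 - 4 = 17
LF(A2) = LS(M) - sum(successors on chain A) = 17 - 0 = 17
LS = LF - duration = 17 - 4 = 13
Total float = LS - ES = 13 - 3 = 10

10


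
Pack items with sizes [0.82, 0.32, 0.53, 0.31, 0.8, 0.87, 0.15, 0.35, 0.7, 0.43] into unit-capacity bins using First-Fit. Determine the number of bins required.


Place items sequentially using First-Fit:
  Item 0.82 -> new Bin 1
  Item 0.32 -> new Bin 2
  Item 0.53 -> Bin 2 (now 0.85)
  Item 0.31 -> new Bin 3
  Item 0.8 -> new Bin 4
  Item 0.87 -> new Bin 5
  Item 0.15 -> Bin 1 (now 0.97)
  Item 0.35 -> Bin 3 (now 0.66)
  Item 0.7 -> new Bin 6
  Item 0.43 -> new Bin 7
Total bins used = 7

7


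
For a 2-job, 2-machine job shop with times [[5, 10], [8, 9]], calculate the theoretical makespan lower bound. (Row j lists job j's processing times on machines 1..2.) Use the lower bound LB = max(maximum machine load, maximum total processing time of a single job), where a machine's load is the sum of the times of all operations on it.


Machine loads:
  Machine 1: 5 + 8 = 13
  Machine 2: 10 + 9 = 19
Max machine load = 19
Job totals:
  Job 1: 15
  Job 2: 17
Max job total = 17
Lower bound = max(19, 17) = 19

19


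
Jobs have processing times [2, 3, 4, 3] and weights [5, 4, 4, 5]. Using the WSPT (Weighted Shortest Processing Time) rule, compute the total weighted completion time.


Compute p/w ratios and sort ascending (WSPT): [(2, 5), (3, 5), (3, 4), (4, 4)]
Compute weighted completion times:
  Job (p=2,w=5): C=2, w*C=5*2=10
  Job (p=3,w=5): C=5, w*C=5*5=25
  Job (p=3,w=4): C=8, w*C=4*8=32
  Job (p=4,w=4): C=12, w*C=4*12=48
Total weighted completion time = 115

115


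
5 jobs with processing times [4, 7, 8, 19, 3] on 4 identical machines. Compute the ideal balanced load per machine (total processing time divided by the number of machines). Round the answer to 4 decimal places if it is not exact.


Total processing time = 4 + 7 + 8 + 19 + 3 = 41
Number of machines = 4
Ideal balanced load = 41 / 4 = 10.25

10.25


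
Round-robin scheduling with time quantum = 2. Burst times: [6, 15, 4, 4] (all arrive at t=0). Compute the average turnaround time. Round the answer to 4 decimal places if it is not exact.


Time quantum = 2
Execution trace:
  J1 runs 2 units, time = 2
  J2 runs 2 units, time = 4
  J3 runs 2 units, time = 6
  J4 runs 2 units, time = 8
  J1 runs 2 units, time = 10
  J2 runs 2 units, time = 12
  J3 runs 2 units, time = 14
  J4 runs 2 units, time = 16
  J1 runs 2 units, time = 18
  J2 runs 2 units, time = 20
  J2 runs 2 units, time = 22
  J2 runs 2 units, time = 24
  J2 runs 2 units, time = 26
  J2 runs 2 units, time = 28
  J2 runs 1 units, time = 29
Finish times: [18, 29, 14, 16]
Average turnaround = 77/4 = 19.25

19.25


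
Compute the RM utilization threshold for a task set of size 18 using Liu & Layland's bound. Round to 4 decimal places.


Compute 2^(1/18) = 1.0392592260
Subtract 1: 1.0392592260 - 1 = 0.0392592260
Multiply by n: 18 * 0.0392592260 = 0.7066660680
Round to 4 dp: 0.7067

0.7067


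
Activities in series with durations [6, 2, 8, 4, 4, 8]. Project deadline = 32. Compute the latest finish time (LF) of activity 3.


LF(activity 3) = deadline - sum of successor durations
Successors: activities 4 through 6 with durations [4, 4, 8]
Sum of successor durations = 16
LF = 32 - 16 = 16

16


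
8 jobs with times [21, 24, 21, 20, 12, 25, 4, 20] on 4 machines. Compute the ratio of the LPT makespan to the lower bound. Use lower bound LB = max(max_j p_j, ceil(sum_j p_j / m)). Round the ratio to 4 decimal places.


LPT order: [25, 24, 21, 21, 20, 20, 12, 4]
Machine loads after assignment: [29, 36, 41, 41]
LPT makespan = 41
Lower bound = max(max_job, ceil(total/4)) = max(25, 37) = 37
Ratio = 41 / 37 = 1.1081

1.1081


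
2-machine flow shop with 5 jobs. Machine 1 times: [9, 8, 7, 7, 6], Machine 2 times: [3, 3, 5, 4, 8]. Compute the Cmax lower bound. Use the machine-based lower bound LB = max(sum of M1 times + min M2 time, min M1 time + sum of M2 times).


LB1 = sum(M1 times) + min(M2 times) = 37 + 3 = 40
LB2 = min(M1 times) + sum(M2 times) = 6 + 23 = 29
Lower bound = max(LB1, LB2) = max(40, 29) = 40

40


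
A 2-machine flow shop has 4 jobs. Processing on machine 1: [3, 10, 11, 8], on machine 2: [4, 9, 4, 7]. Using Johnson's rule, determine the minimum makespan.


Apply Johnson's rule:
  Group 1 (a <= b): [(1, 3, 4)]
  Group 2 (a > b): [(2, 10, 9), (4, 8, 7), (3, 11, 4)]
Optimal job order: [1, 2, 4, 3]
Schedule:
  Job 1: M1 done at 3, M2 done at 7
  Job 2: M1 done at 13, M2 done at 22
  Job 4: M1 done at 21, M2 done at 29
  Job 3: M1 done at 32, M2 done at 36
Makespan = 36

36


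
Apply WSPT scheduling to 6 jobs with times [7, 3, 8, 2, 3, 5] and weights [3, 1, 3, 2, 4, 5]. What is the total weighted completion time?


Compute p/w ratios and sort ascending (WSPT): [(3, 4), (2, 2), (5, 5), (7, 3), (8, 3), (3, 1)]
Compute weighted completion times:
  Job (p=3,w=4): C=3, w*C=4*3=12
  Job (p=2,w=2): C=5, w*C=2*5=10
  Job (p=5,w=5): C=10, w*C=5*10=50
  Job (p=7,w=3): C=17, w*C=3*17=51
  Job (p=8,w=3): C=25, w*C=3*25=75
  Job (p=3,w=1): C=28, w*C=1*28=28
Total weighted completion time = 226

226


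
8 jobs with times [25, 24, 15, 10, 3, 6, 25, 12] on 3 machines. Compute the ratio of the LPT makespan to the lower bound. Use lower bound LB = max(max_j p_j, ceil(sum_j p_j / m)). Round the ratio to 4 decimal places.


LPT order: [25, 25, 24, 15, 12, 10, 6, 3]
Machine loads after assignment: [40, 41, 39]
LPT makespan = 41
Lower bound = max(max_job, ceil(total/3)) = max(25, 40) = 40
Ratio = 41 / 40 = 1.025

1.025


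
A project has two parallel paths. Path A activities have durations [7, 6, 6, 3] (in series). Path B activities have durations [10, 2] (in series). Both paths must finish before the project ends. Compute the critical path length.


Path A total = 7 + 6 + 6 + 3 = 22
Path B total = 10 + 2 = 12
Critical path = longest path = max(22, 12) = 22

22


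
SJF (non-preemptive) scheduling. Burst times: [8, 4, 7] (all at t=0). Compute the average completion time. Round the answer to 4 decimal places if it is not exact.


SJF order (ascending): [4, 7, 8]
Completion times:
  Job 1: burst=4, C=4
  Job 2: burst=7, C=11
  Job 3: burst=8, C=19
Average completion = 34/3 = 11.3333

11.3333


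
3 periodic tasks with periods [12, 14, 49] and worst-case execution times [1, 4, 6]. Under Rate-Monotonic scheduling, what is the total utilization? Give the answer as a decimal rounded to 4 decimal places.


Compute individual utilizations (exact fractions):
  Task 1: C/T = 1/12 (approx. 0.0833)
  Task 2: C/T = 4/14 = 2/7 (approx. 0.2857)
  Task 3: C/T = 6/49 (approx. 0.1224)
Total utilization U = 1/12 + 2/7 + 6/49 = 289/588
Rounded to 4 decimal places: U = 0.4915
RM (Liu & Layland) bound for 3 tasks = 0.779763; compare with U = 289/588 (approx. 0.491497)
U <= bound, so schedulable by RM sufficient condition.

0.4915


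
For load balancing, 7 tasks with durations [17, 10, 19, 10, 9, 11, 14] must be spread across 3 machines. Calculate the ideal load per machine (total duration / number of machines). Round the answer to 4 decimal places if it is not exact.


Total processing time = 17 + 10 + 19 + 10 + 9 + 11 + 14 = 90
Number of machines = 3
Ideal balanced load = 90 / 3 = 30.0

30.0


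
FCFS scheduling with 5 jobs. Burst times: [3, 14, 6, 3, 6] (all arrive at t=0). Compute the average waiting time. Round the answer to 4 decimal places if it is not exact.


FCFS order (as given): [3, 14, 6, 3, 6]
Waiting times:
  Job 1: wait = 0
  Job 2: wait = 3
  Job 3: wait = 17
  Job 4: wait = 23
  Job 5: wait = 26
Sum of waiting times = 69
Average waiting time = 69/5 = 13.8

13.8


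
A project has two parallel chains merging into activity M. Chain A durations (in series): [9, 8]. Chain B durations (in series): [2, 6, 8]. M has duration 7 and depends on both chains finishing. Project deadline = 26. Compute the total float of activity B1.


Forward pass: ES(B1) = sum of predecessors on chain B = 0
EF = ES + duration = 0 + 2 = 2
Backward pass: LF(M) = deadline = 26; LS(M) = 26 - 7 = 19
LF(B1) = LS(M) - sum(successors on chain B) = 19 - 14 = 5
LS = LF - duration = 5 - 2 = 3
Total float = LS - ES = 3 - 0 = 3

3


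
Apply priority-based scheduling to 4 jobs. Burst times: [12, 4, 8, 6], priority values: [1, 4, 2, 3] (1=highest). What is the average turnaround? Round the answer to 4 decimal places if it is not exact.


Sort by priority (ascending = highest first):
Order: [(1, 12), (2, 8), (3, 6), (4, 4)]
Completion times:
  Priority 1, burst=12, C=12
  Priority 2, burst=8, C=20
  Priority 3, burst=6, C=26
  Priority 4, burst=4, C=30
Average turnaround = 88/4 = 22.0

22.0


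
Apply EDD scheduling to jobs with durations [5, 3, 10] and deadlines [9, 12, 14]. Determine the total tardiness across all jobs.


Sort by due date (EDD order): [(5, 9), (3, 12), (10, 14)]
Compute completion times and tardiness:
  Job 1: p=5, d=9, C=5, tardiness=max(0,5-9)=0
  Job 2: p=3, d=12, C=8, tardiness=max(0,8-12)=0
  Job 3: p=10, d=14, C=18, tardiness=max(0,18-14)=4
Total tardiness = 4

4


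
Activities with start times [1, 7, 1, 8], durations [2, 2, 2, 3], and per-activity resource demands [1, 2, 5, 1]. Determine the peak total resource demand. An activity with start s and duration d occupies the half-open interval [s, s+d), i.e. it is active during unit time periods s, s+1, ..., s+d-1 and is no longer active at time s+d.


Each activity i is active on [start_i, start_i + duration_i).
Compute total resource usage per time slot:
  t=0: active resources = [], total = 0
  t=1: active resources = [1, 5], total = 6
  t=2: active resources = [1, 5], total = 6
  t=3: active resources = [], total = 0
  t=4: active resources = [], total = 0
  t=5: active resources = [], total = 0
  t=6: active resources = [], total = 0
  t=7: active resources = [2], total = 2
  t=8: active resources = [2, 1], total = 3
  t=9: active resources = [1], total = 1
  t=10: active resources = [1], total = 1
Peak resource demand = 6

6


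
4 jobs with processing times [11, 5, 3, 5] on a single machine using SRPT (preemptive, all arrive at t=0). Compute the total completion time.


Since all jobs arrive at t=0, SRPT equals SPT ordering.
SPT order: [3, 5, 5, 11]
Completion times:
  Job 1: p=3, C=3
  Job 2: p=5, C=8
  Job 3: p=5, C=13
  Job 4: p=11, C=24
Total completion time = 3 + 8 + 13 + 24 = 48

48


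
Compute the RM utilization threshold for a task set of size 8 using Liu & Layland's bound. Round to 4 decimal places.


Compute 2^(1/8) = 1.0905077327
Subtract 1: 1.0905077327 - 1 = 0.0905077327
Multiply by n: 8 * 0.0905077327 = 0.7240618616
Round to 4 dp: 0.7241

0.7241


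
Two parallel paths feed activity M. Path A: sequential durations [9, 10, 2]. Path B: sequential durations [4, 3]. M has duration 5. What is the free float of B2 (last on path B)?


ES(B2) = sum of predecessors on chain B = 4
EF(B2) = ES + duration = 4 + 3 = 7
Successor of B2 is M. ES(M) = max(sum(A), sum(B)) = max(21, 7) = 21
Free float = ES(successor) - EF(current) = 21 - 7 = 14

14


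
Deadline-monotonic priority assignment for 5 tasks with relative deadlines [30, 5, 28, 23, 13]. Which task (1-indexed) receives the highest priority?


Sort tasks by relative deadline (ascending):
  Task 2: deadline = 5
  Task 5: deadline = 13
  Task 4: deadline = 23
  Task 3: deadline = 28
  Task 1: deadline = 30
Priority order (highest first): [2, 5, 4, 3, 1]
Highest priority task = 2

2


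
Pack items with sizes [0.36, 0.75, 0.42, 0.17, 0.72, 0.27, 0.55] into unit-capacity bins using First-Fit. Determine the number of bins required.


Place items sequentially using First-Fit:
  Item 0.36 -> new Bin 1
  Item 0.75 -> new Bin 2
  Item 0.42 -> Bin 1 (now 0.78)
  Item 0.17 -> Bin 1 (now 0.95)
  Item 0.72 -> new Bin 3
  Item 0.27 -> Bin 3 (now 0.99)
  Item 0.55 -> new Bin 4
Total bins used = 4

4


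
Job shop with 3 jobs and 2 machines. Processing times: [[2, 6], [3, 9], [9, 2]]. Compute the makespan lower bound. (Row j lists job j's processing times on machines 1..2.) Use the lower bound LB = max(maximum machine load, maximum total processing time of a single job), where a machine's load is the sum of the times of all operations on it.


Machine loads:
  Machine 1: 2 + 3 + 9 = 14
  Machine 2: 6 + 9 + 2 = 17
Max machine load = 17
Job totals:
  Job 1: 8
  Job 2: 12
  Job 3: 11
Max job total = 12
Lower bound = max(17, 12) = 17

17


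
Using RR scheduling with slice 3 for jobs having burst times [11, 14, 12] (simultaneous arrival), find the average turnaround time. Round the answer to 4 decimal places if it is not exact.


Time quantum = 3
Execution trace:
  J1 runs 3 units, time = 3
  J2 runs 3 units, time = 6
  J3 runs 3 units, time = 9
  J1 runs 3 units, time = 12
  J2 runs 3 units, time = 15
  J3 runs 3 units, time = 18
  J1 runs 3 units, time = 21
  J2 runs 3 units, time = 24
  J3 runs 3 units, time = 27
  J1 runs 2 units, time = 29
  J2 runs 3 units, time = 32
  J3 runs 3 units, time = 35
  J2 runs 2 units, time = 37
Finish times: [29, 37, 35]
Average turnaround = 101/3 = 33.6667

33.6667


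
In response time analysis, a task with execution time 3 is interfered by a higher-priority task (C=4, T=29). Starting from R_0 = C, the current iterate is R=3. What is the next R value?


R_next = C + ceil(R_prev / T_hp) * C_hp
ceil(3 / 29) = ceil(0.1034) = 1
Interference = 1 * 4 = 4
R_next = 3 + 4 = 7

7


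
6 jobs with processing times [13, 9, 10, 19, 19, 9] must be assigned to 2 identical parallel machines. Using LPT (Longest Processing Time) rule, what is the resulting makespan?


Sort jobs in decreasing order (LPT): [19, 19, 13, 10, 9, 9]
Assign each job to the least loaded machine:
  Machine 1: jobs [19, 13, 9], load = 41
  Machine 2: jobs [19, 10, 9], load = 38
Makespan = max load = 41

41


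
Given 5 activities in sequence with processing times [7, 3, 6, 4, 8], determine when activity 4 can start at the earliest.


Activity 4 starts after activities 1 through 3 complete.
Predecessor durations: [7, 3, 6]
ES = 7 + 3 + 6 = 16

16


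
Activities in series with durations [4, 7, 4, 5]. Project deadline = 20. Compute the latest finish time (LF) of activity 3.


LF(activity 3) = deadline - sum of successor durations
Successors: activities 4 through 4 with durations [5]
Sum of successor durations = 5
LF = 20 - 5 = 15

15


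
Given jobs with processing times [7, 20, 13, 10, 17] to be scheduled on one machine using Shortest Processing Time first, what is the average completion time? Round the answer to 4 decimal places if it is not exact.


Sort jobs by processing time (SPT order): [7, 10, 13, 17, 20]
Compute completion times sequentially:
  Job 1: processing = 7, completes at 7
  Job 2: processing = 10, completes at 17
  Job 3: processing = 13, completes at 30
  Job 4: processing = 17, completes at 47
  Job 5: processing = 20, completes at 67
Sum of completion times = 168
Average completion time = 168/5 = 33.6

33.6


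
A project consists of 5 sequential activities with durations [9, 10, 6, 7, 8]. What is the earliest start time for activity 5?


Activity 5 starts after activities 1 through 4 complete.
Predecessor durations: [9, 10, 6, 7]
ES = 9 + 10 + 6 + 7 = 32

32


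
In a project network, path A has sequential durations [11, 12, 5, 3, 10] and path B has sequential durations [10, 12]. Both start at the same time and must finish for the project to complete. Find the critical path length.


Path A total = 11 + 12 + 5 + 3 + 10 = 41
Path B total = 10 + 12 = 22
Critical path = longest path = max(41, 22) = 41

41


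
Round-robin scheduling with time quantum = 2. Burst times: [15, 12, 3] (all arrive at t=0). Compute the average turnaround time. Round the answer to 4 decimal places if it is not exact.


Time quantum = 2
Execution trace:
  J1 runs 2 units, time = 2
  J2 runs 2 units, time = 4
  J3 runs 2 units, time = 6
  J1 runs 2 units, time = 8
  J2 runs 2 units, time = 10
  J3 runs 1 units, time = 11
  J1 runs 2 units, time = 13
  J2 runs 2 units, time = 15
  J1 runs 2 units, time = 17
  J2 runs 2 units, time = 19
  J1 runs 2 units, time = 21
  J2 runs 2 units, time = 23
  J1 runs 2 units, time = 25
  J2 runs 2 units, time = 27
  J1 runs 2 units, time = 29
  J1 runs 1 units, time = 30
Finish times: [30, 27, 11]
Average turnaround = 68/3 = 22.6667

22.6667
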